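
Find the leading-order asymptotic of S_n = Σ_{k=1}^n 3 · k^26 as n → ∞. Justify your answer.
S_n ~ n^27 / 9

By integral comparison (Euler-Maclaurin), Σ_{k=1}^n 3 · k^26 = 3 · ∫_0^n x^26 dx + O(n^26) = 3 · n^27/27 = n^27 / 9 + O(n^26). (Equivalently, Faulhaber's formula gives the same leading term.)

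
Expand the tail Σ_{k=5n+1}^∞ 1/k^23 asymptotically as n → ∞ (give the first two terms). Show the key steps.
Σ_{k>5n} 1/k^23 = 1/(22 · (5n)^22) − 1/(2 · (5n)^23) + O(1/(5n)^24)

Compare to the integral: ∫_{5n}^∞ x^(−23) dx = [−x^(−22)/22]_{5n}^∞ = 1/((23−1)·(5n)^22). The Euler-Maclaurin correction adds −f(5n)/2 = −1/(2·(5n)^23). Euler-Maclaurin then gives
  Σ_{k>5n} 1/k^23 = ∫_{5n}^∞ dx/x^23 − 1/(2·(5n)^23) + O(1/(5n)^24).
(Equivalently this is ζ(23) − Σ_{k≤5n} 1/k^23.)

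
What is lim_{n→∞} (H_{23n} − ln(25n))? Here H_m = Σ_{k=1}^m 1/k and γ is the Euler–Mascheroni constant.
lim = ln(23/25) + γ

By Euler-Maclaurin, H_m = ln m + γ + O(1/m). So
  H_{23n} − ln(25n) = ln(23n) + γ − ln(25n) + O(1/n)
                       = ln(23/25) + γ + O(1/n).
Hence the limit is ln(23/25) + γ.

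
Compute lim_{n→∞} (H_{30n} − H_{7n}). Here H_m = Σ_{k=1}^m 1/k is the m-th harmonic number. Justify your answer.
lim = ln(30/7)

Euler-Maclaurin gives H_m = ln m + γ + 1/(2m) + O(1/m^2). The γ and O(1/m) terms cancel in the difference:
  H_{30n} − H_{7n} = ln(30n) − ln(7n) + O(1/n) = ln(30/7) + O(1/n).
Hence the limit is ln(30/7).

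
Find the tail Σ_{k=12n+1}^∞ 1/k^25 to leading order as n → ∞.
Σ_{k>12n} 1/k^25 ~ 1/(24 · (12n)^24)

Compare to the integral: ∫_{12n}^∞ x^(−25) dx = [−x^(−24)/24]_{12n}^∞ = 1/((25−1)·(12n)^24). Euler-Maclaurin then gives
  Σ_{k>12n} 1/k^25 = ∫_{12n}^∞ dx/x^25 − 1/(2·(12n)^25) + O(1/(12n)^26).
(Equivalently this is ζ(25) − Σ_{k≤12n} 1/k^25.)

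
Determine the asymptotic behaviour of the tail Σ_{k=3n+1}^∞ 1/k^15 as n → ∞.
Σ_{k>3n} 1/k^15 ~ 1/(14 · (3n)^14)

Compare to the integral: ∫_{3n}^∞ x^(−15) dx = [−x^(−14)/14]_{3n}^∞ = 1/((15−1)·(3n)^14). Euler-Maclaurin then gives
  Σ_{k>3n} 1/k^15 = ∫_{3n}^∞ dx/x^15 − 1/(2·(3n)^15) + O(1/(3n)^16).
(Equivalently this is ζ(15) − Σ_{k≤3n} 1/k^15.)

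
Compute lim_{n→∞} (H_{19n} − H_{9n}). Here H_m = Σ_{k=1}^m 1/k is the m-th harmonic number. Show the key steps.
lim = ln(19/9)

Euler-Maclaurin gives H_m = ln m + γ + 1/(2m) + O(1/m^2). The γ and O(1/m) terms cancel in the difference:
  H_{19n} − H_{9n} = ln(19n) − ln(9n) + O(1/n) = ln(19/9) + O(1/n).
Hence the limit is ln(19/9).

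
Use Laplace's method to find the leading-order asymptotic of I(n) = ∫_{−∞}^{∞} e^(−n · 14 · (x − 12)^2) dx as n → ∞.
I(n) = sqrt(π/(14n))

Here φ(x) = 14 · (x − 12)^2 has its unique minimum at x* = 12 with φ(x*) = 0 and φ''(x*) = 28. Laplace's method gives
  I(n) ~ e^(−n φ(x*)) · sqrt(2π / (n · φ''(x*))) = sqrt(2π / (28n)) = sqrt(π/(14n)).
This is exact: substituting u = (x − 12)·sqrt(14n) gives I(n) = (1/sqrt(14n)) ∫_{−∞}^{∞} e^(−u^2) du = sqrt(π/(14n)).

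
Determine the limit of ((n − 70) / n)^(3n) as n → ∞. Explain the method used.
lim = e^(−210)

Rewrite as (1 − 70/n)^(3n). By the standard limit (1 + x/n)^n → e^x, we have (1 − 70/n)^n → e^(−70), and raising to the 3rd power gives e^(−210).
More precisely, ln[(1 − 70/n)^(3n)] = 3n · ln(1 − 70/n) = 3n · (-70/n + O(1/n^2)) = -210 + O(1/n) → -210.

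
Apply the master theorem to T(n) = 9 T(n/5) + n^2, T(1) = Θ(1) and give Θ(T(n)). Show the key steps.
T(n) = Θ(n^2)

log_5 9 ≈ 1.365. f(n) = n^2 dominates n^(log_5 9) since 2 > 1.365, and the regularity condition a·f(n/b) = 9·(n/5)^2 = (9/25)·n^2 ≤ c·f(n) holds with c = 9/25 ≈ 0.36 < 1. So this is Case 3: T(n) = Θ(f(n)) = Θ(n^2).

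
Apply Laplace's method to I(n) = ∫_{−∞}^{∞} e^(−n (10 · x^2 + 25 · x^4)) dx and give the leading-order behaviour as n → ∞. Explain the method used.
I(n) ~ sqrt(π/(10n))

φ(x) = 10 · x^2 + 25 · x^4 has its unique global minimum at x* = 0 (since φ'(x) = 20x + 100x^3 = 0 only at x = 0 for real x with both coefficients positive, and φ → ∞ as |x| → ∞). At x* = 0, φ(0) = 0 and φ''(0) = 20. Laplace's method then gives
  I(n) ~ sqrt(2π / (n · φ''(0))) · e^(−n φ(0)) = sqrt(2π / (20n)) = sqrt(π/(10n)).
The 25 · x^4 term contributes only at subleading order (an O(1/n) relative correction).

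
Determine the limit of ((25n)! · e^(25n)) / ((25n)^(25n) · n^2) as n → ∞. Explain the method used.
lim = 0

Stirling: (25n)! ~ sqrt(2π·25n) · (25n/e)^(25n). Hence
  (25n)! · e^(25n) / (25n)^(25n) ~ sqrt(2π·25n).
Dividing by n^2: sqrt(2π·25n) / n^2 = sqrt(2π·25) · n^((1−4)/2), so the expression behaves like sqrt(2π·25) · n^((1−4)/2) → 0.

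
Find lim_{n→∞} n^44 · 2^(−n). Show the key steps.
lim = 0

Exponentials with base > 1 dominate every fixed polynomial: for any fixed c, n^c / 2^n → 0 as n → ∞ (e.g. by the ratio test, or by writing 2^n = e^(n ln 2) and noting e^(n ln 2) / n^c → ∞). Hence n^44 · 2^(−n) = n^44 / 2^n → 0.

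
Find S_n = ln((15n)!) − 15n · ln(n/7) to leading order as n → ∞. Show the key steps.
S_n ~ 15n · (ln 105 − 1) + O(ln n)

Stirling: ln((15n)!) = 15n ln(15n) − 15n + O(ln n).
  S_n = 15n ln(15n) − 15n − 15n ln(n/7) + O(ln n)
      = 15n ln(15n) − 15n ln n + 15n ln 7 − 15n + O(ln n)
      = 15n ln 15 + 15n ln 7 − 15n + O(ln n)
      = 15n (ln 105 − 1) + O(ln n).
Numerically ln(105) − 1 ≈ 3.6540.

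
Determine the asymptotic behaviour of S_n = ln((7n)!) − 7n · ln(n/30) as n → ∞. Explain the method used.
S_n ~ 7n · (ln 210 − 1) + O(ln n)

Stirling: ln((7n)!) = 7n ln(7n) − 7n + O(ln n).
  S_n = 7n ln(7n) − 7n − 7n ln(n/30) + O(ln n)
      = 7n ln(7n) − 7n ln n + 7n ln 30 − 7n + O(ln n)
      = 7n ln 7 + 7n ln 30 − 7n + O(ln n)
      = 7n (ln 210 − 1) + O(ln n).
Numerically ln(210) − 1 ≈ 4.3471.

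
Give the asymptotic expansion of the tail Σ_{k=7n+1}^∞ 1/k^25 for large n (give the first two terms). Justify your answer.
Σ_{k>7n} 1/k^25 = 1/(24 · (7n)^24) − 1/(2 · (7n)^25) + O(1/(7n)^26)

Compare to the integral: ∫_{7n}^∞ x^(−25) dx = [−x^(−24)/24]_{7n}^∞ = 1/((25−1)·(7n)^24). The Euler-Maclaurin correction adds −f(7n)/2 = −1/(2·(7n)^25). Euler-Maclaurin then gives
  Σ_{k>7n} 1/k^25 = ∫_{7n}^∞ dx/x^25 − 1/(2·(7n)^25) + O(1/(7n)^26).
(Equivalently this is ζ(25) − Σ_{k≤7n} 1/k^25.)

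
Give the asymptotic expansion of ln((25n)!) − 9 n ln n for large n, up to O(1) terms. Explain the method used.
ln((25n)!) − 9 n ln n = 16 n ln n + 25(ln 25 − 1) n + (1/2) ln(2π·25n) + O(1/n)

Stirling: ln((25n)!) = 25n ln(25n) − 25n + (1/2) ln(2π·25n) + O(1/n).
Expand 25n ln(25n) = 25n (ln n + ln 25) = 25n ln n + 25n ln 25.
Subtract 9n ln n: leading term is (25 − 9) n ln n = 16 n ln n. The next term is 25n ln 25 − 25n = 25(ln 25 − 1) n. Then the (1/2) ln(2π·25n) correction.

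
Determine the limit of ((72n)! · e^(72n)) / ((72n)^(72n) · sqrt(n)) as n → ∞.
lim = sqrt(2π·72)

Stirling: (72n)! ~ sqrt(2π·72n) · (72n/e)^(72n). Hence
  (72n)! · e^(72n) / (72n)^(72n) ~ sqrt(2π·72n).
Dividing by sqrt(n): sqrt(2π·72n) / sqrt(n) = sqrt(2π·72) · n^((1−1)/2), so the limit is sqrt(2π·72).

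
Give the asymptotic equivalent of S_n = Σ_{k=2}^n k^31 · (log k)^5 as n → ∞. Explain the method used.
S_n ~ n^32 · (log n)^5 / 32

By integral comparison, S_n = ∫_1^n x^31 · (log x)^5 dx + O(n^31 · (log n)^5). For the integral, the leading term of ∫_1^n x^31 (log x)^5 dx is n^32/32 · (log n)^5 (by repeated integration by parts; each step lowers the log-exponent and produces a relatively O(1/log n) correction). Hence S_n ~ n^32 · (log n)^5 / 32.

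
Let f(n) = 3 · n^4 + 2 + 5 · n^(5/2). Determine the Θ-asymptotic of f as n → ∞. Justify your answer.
f(n) ∈ Θ(n^4)

Compare the terms by growth order. For large n, n^a · (log n)^b dominates n^a' · (log n)^b' iff a > a', or (a = a' and b > b'). Ranking the 3 terms shows the dominant one is 3 · n^4. Hence f(n) ∈ Θ(n^4).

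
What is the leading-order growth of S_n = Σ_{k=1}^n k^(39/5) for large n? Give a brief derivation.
S_n ~ (5/44) · n^(44/5)

Integral comparison: Σ_{k=1}^n k^(39/5) = ∫_0^n x^(39/5) dx + O(n^(39/5)). The integral is n^(1 + 39/5) / (1 + 39/5) = n^((39+5)/5) / ((39+5)/5) = (5/44) · n^(44/5).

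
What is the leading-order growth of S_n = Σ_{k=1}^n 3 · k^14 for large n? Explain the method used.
S_n ~ n^15 / 5

By integral comparison (Euler-Maclaurin), Σ_{k=1}^n 3 · k^14 = 3 · ∫_0^n x^14 dx + O(n^14) = 3 · n^15/15 = n^15 / 5 + O(n^14). (Equivalently, Faulhaber's formula gives the same leading term.)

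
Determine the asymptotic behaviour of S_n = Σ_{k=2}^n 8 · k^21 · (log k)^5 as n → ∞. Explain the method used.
S_n ~ 4 · n^22 · (log n)^5 / 11

By integral comparison, S_n = ∫_1^n 8 · x^21 · (log x)^5 dx + O(n^21 · (log n)^5). For the integral, the leading term of ∫_1^n x^21 (log x)^5 dx is n^22/22 · (log n)^5 (by repeated integration by parts; each step lowers the log-exponent and produces a relatively O(1/log n) correction). Hence S_n ~ 4 · n^22 · (log n)^5 / 11.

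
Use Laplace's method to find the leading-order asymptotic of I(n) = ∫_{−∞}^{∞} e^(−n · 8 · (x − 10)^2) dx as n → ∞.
I(n) = sqrt(π/(8n))

Here φ(x) = 8 · (x − 10)^2 has its unique minimum at x* = 10 with φ(x*) = 0 and φ''(x*) = 16. Laplace's method gives
  I(n) ~ e^(−n φ(x*)) · sqrt(2π / (n · φ''(x*))) = sqrt(2π / (16n)) = sqrt(π/(8n)).
This is exact: substituting u = (x − 10)·sqrt(8n) gives I(n) = (1/sqrt(8n)) ∫_{−∞}^{∞} e^(−u^2) du = sqrt(π/(8n)).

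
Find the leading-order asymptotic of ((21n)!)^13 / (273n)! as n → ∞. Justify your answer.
((21n)!)^13/(273n)! ~ ((2π·21n)^(12/2) / sqrt(13)) · 13^(−13·21n)  →  0

Write N = 21n. Stirling: N! ~ sqrt(2π N)(N/e)^N and (13N)! ~ sqrt(2π·13N)·(13N/e)^(13N).
  (N!)^13/(13N)! ~ (2π N)^(13/2) (N/e)^(13N) / [sqrt(2π·13N) (13N/e)^(13N)]
     = (2π N)^(13/2) / sqrt(2π·13N) · (N/(13N))^(13N)
     = (2π N)^((13−1)/2) / sqrt(13) · 13^(−13N).
Since 13^13 > 1, the factor 13^(−13N) decays exponentially, so the ratio → 0. Substituting N = 21n gives the stated form.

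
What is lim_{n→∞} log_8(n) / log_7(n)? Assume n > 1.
lim = ln(7) / ln(8) = log_8(7)

Change of base: log_8(n) = ln n / ln 8 and log_7(n) = ln n / ln 7. The ratio is (ln n / ln 8) · (ln 7 / ln n) = ln 7 / ln 8, a constant independent of n. So the limit is ln 7 / ln 8 = log_8(7).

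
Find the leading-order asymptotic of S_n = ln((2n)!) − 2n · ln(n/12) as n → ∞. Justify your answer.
S_n ~ 2n · (ln 24 − 1) + O(ln n)

Stirling: ln((2n)!) = 2n ln(2n) − 2n + O(ln n).
  S_n = 2n ln(2n) − 2n − 2n ln(n/12) + O(ln n)
      = 2n ln(2n) − 2n ln n + 2n ln 12 − 2n + O(ln n)
      = 2n ln 2 + 2n ln 12 − 2n + O(ln n)
      = 2n (ln 24 − 1) + O(ln n).
Numerically ln(24) − 1 ≈ 2.1781.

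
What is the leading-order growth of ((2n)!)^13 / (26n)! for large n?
((2n)!)^13/(26n)! ~ ((2π·2n)^(12/2) / sqrt(13)) · 13^(−13·2n)  →  0

Write N = 2n. Stirling: N! ~ sqrt(2π N)(N/e)^N and (13N)! ~ sqrt(2π·13N)·(13N/e)^(13N).
  (N!)^13/(13N)! ~ (2π N)^(13/2) (N/e)^(13N) / [sqrt(2π·13N) (13N/e)^(13N)]
     = (2π N)^(13/2) / sqrt(2π·13N) · (N/(13N))^(13N)
     = (2π N)^((13−1)/2) / sqrt(13) · 13^(−13N).
Since 13^13 > 1, the factor 13^(−13N) decays exponentially, so the ratio → 0. Substituting N = 2n gives the stated form.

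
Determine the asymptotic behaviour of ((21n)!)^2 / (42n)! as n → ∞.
((21n)!)^2/(42n)! ~ ((2π·21n)^(1/2) / sqrt(2)) · 2^(−2·21n)  →  0

Write N = 21n. Stirling: N! ~ sqrt(2π N)(N/e)^N and (2N)! ~ sqrt(2π·2N)·(2N/e)^(2N).
  (N!)^2/(2N)! ~ (2π N)^(2/2) (N/e)^(2N) / [sqrt(2π·2N) (2N/e)^(2N)]
     = (2π N)^(2/2) / sqrt(2π·2N) · (N/(2N))^(2N)
     = (2π N)^((2−1)/2) / sqrt(2) · 2^(−2N).
Since 2^2 > 1, the factor 2^(−2N) decays exponentially, so the ratio → 0. Substituting N = 21n gives the stated form.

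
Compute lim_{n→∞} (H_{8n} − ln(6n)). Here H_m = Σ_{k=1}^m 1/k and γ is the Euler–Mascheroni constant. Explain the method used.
lim = ln(4/3) + γ

By Euler-Maclaurin, H_m = ln m + γ + O(1/m). So
  H_{8n} − ln(6n) = ln(8n) + γ − ln(6n) + O(1/n)
                       = ln(8/6) + γ + O(1/n).
Hence the limit is ln(8/6) + γ (= ln(4/3)).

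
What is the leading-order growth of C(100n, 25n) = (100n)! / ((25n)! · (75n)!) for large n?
C(100n, 25n) ~ (256/27)^(25n) · sqrt(2/(3π·25n))

Write N = 25n. Apply Stirling to each factorial:
  (4N)! ~ sqrt(2π·4N) · (4N/e)^(4N),
  N! ~ sqrt(2π N) · (N/e)^N,
  (3N)! ~ sqrt(2π·3N) · (3N/e)^(3N).
The exponential factors combine to (4N)^(4N) / (N^N · (3N)^(3N)) = 4^(4N)/3^(3N) = (4^4/3^3)^N = (256/27)^N.
The square-root prefactors combine to sqrt(2π·4N) / (sqrt(2π N)·sqrt(2π·3N)) = sqrt(4 / (2π·3·N)) = sqrt(2/(3π·25n)).
Substituting N = 25n: C(100n, 25n) ~ (256/27)^(25n) · sqrt(2/(3π·25n)).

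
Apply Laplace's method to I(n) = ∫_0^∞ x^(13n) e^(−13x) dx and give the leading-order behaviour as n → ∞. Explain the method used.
I(n) ~ (sqrt(2π·13n) / 13) · (13n/(13e))^(13n)

Write the integrand as exp(13n ln x − 13x) and set f(x) = 13n ln x − 13x. Then f'(x) = 13n/x − 13 = 0 at x* = 13n/13, and f''(x*) = −13n/x*^2 = −13^2/(13n). Laplace's method (interior maximum) gives
  I(n) ~ e^(f(x*)) · sqrt(2π / |f''(x*)|)
        = exp(13n ln(13n/13) − 13n) · sqrt(2π · 13n / 13^2)
        = (13n/13)^(13n) e^(−13n) · sqrt(2π·13n) / 13
        = (sqrt(2π·13n) / 13) · (13n/(13e))^(13n).
This matches Γ(13n+1)/13^(13n+1) with Stirling applied to Γ.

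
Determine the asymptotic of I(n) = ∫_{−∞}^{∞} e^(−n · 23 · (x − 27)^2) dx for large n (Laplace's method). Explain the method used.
I(n) = sqrt(π/(23n))

Here φ(x) = 23 · (x − 27)^2 has its unique minimum at x* = 27 with φ(x*) = 0 and φ''(x*) = 46. Laplace's method gives
  I(n) ~ e^(−n φ(x*)) · sqrt(2π / (n · φ''(x*))) = sqrt(2π / (46n)) = sqrt(π/(23n)).
This is exact: substituting u = (x − 27)·sqrt(23n) gives I(n) = (1/sqrt(23n)) ∫_{−∞}^{∞} e^(−u^2) du = sqrt(π/(23n)).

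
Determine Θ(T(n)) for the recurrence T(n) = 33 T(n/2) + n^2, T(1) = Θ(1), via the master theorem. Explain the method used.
T(n) = Θ(n^(log_2 33))

Master theorem: compare f(n) = n^2 to n^(log_2 33) where log_2 33 ≈ 5.044. Since 2 < log_2 33, we have f(n) = O(n^(log_2 33 − ε)) for some ε > 0 — Case 1. Hence T(n) = Θ(n^(log_2 33)).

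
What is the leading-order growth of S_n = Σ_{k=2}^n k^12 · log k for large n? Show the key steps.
S_n ~ n^13 log n / 13 − n^13 / 169

By integral comparison, S_n = ∫_1^n x^12 · log x dx + O(n^12 · log n). For the integral, ∫ x^12 log x dx = n^13 log n / 13 − n^13/169 (integration by parts). Hence S_n ~ n^13 log n / 13 − n^13 / 169.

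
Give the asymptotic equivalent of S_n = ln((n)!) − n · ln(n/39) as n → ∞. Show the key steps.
S_n ~ n · (ln 39 − 1) + O(ln n)

Stirling: ln((n)!) = n ln(n) − n + O(ln n).
  S_n = n ln(n) − n − n ln(n/39) + O(ln n)
      = n ln(n) − n ln n + n ln 39 − n + O(ln n)
      = n ln 39 − n + O(ln n)
      = n (ln 39 − 1) + O(ln n).
Numerically ln(39) − 1 ≈ 2.6636.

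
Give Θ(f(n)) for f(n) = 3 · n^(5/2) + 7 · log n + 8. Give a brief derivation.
f(n) ∈ Θ(n^(5/2))

Compare the terms by growth order. For large n, n^a · (log n)^b dominates n^a' · (log n)^b' iff a > a', or (a = a' and b > b'). Ranking the 3 terms shows the dominant one is 3 · n^(5/2). Hence f(n) ∈ Θ(n^(5/2)).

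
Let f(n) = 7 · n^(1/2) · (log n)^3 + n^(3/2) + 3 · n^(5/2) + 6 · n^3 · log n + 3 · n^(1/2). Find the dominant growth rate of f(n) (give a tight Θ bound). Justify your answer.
f(n) ∈ Θ(n^3 · log n)

Compare the terms by growth order. For large n, n^a · (log n)^b dominates n^a' · (log n)^b' iff a > a', or (a = a' and b > b'). Ranking the 5 terms shows the dominant one is 6 · n^3 · log n. Hence f(n) ∈ Θ(n^3 · log n).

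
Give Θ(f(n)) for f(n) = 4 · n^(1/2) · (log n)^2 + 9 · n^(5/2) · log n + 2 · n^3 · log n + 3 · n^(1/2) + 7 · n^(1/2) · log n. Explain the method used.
f(n) ∈ Θ(n^3 · log n)

Compare the terms by growth order. For large n, n^a · (log n)^b dominates n^a' · (log n)^b' iff a > a', or (a = a' and b > b'). Ranking the 5 terms shows the dominant one is 2 · n^3 · log n. Hence f(n) ∈ Θ(n^3 · log n).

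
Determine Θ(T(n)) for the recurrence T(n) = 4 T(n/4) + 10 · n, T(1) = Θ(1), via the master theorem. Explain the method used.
T(n) = Θ(n log n)

log_4 4 = 1, and f(n) = 10 · n = Θ(n^(log_4 4)). This is Case 2 of the master theorem: T(n) = Θ(f(n) · log n) = Θ(n log n).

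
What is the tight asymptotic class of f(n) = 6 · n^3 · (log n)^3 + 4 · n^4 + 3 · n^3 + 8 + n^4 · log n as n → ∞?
f(n) ∈ Θ(n^4 · log n)

Compare the terms by growth order. For large n, n^a · (log n)^b dominates n^a' · (log n)^b' iff a > a', or (a = a' and b > b'). Ranking the 5 terms shows the dominant one is n^4 · log n. Hence f(n) ∈ Θ(n^4 · log n).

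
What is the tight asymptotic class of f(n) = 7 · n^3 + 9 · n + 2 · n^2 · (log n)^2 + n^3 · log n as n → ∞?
f(n) ∈ Θ(n^3 · log n)

Compare the terms by growth order. For large n, n^a · (log n)^b dominates n^a' · (log n)^b' iff a > a', or (a = a' and b > b'). Ranking the 4 terms shows the dominant one is n^3 · log n. Hence f(n) ∈ Θ(n^3 · log n).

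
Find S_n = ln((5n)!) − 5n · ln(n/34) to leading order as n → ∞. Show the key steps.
S_n ~ 5n · (ln 170 − 1) + O(ln n)

Stirling: ln((5n)!) = 5n ln(5n) − 5n + O(ln n).
  S_n = 5n ln(5n) − 5n − 5n ln(n/34) + O(ln n)
      = 5n ln(5n) − 5n ln n + 5n ln 34 − 5n + O(ln n)
      = 5n ln 5 + 5n ln 34 − 5n + O(ln n)
      = 5n (ln 170 − 1) + O(ln n).
Numerically ln(170) − 1 ≈ 4.1358.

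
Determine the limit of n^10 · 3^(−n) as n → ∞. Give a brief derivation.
lim = 0

Exponentials with base > 1 dominate every fixed polynomial: for any fixed c, n^c / 3^n → 0 as n → ∞ (e.g. by the ratio test, or by writing 3^n = e^(n ln 3) and noting e^(n ln 3) / n^c → ∞). Hence n^10 · 3^(−n) = n^10 / 3^n → 0.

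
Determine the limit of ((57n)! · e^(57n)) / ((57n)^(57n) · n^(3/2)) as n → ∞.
lim = 0

Stirling: (57n)! ~ sqrt(2π·57n) · (57n/e)^(57n). Hence
  (57n)! · e^(57n) / (57n)^(57n) ~ sqrt(2π·57n).
Dividing by n^(3/2): sqrt(2π·57n) / n^(3/2) = sqrt(2π·57) · n^((1−3)/2), so the expression behaves like sqrt(2π·57) · n^((1−3)/2) → 0.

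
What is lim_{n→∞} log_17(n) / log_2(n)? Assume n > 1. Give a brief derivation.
lim = ln(2) / ln(17) = log_17(2)

Change of base: log_17(n) = ln n / ln 17 and log_2(n) = ln n / ln 2. The ratio is (ln n / ln 17) · (ln 2 / ln n) = ln 2 / ln 17, a constant independent of n. So the limit is ln 2 / ln 17 = log_17(2).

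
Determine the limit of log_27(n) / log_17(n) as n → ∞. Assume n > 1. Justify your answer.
lim = ln(17) / ln(27) = log_27(17)

Change of base: log_27(n) = ln n / ln 27 and log_17(n) = ln n / ln 17. The ratio is (ln n / ln 27) · (ln 17 / ln n) = ln 17 / ln 27, a constant independent of n. So the limit is ln 17 / ln 27 = log_27(17).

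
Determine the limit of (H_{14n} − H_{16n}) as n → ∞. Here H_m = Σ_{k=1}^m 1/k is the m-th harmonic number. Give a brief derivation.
lim = ln(14/16) = ln(7/8)

Euler-Maclaurin gives H_m = ln m + γ + 1/(2m) + O(1/m^2). The γ and O(1/m) terms cancel in the difference:
  H_{14n} − H_{16n} = ln(14n) − ln(16n) + O(1/n) = ln(14/16) + O(1/n).
Hence the limit is ln(14/16) = ln(7/8).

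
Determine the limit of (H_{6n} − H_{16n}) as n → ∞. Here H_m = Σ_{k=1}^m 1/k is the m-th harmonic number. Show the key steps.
lim = ln(6/16) = ln(3/8)

Euler-Maclaurin gives H_m = ln m + γ + 1/(2m) + O(1/m^2). The γ and O(1/m) terms cancel in the difference:
  H_{6n} − H_{16n} = ln(6n) − ln(16n) + O(1/n) = ln(6/16) + O(1/n).
Hence the limit is ln(6/16) = ln(3/8).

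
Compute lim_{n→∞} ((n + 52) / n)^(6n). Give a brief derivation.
lim = e^312

Rewrite as (1 + 52/n)^(6n). By the standard limit (1 + x/n)^n → e^x, we have (1 + 52/n)^n → e^52, and raising to the 6th power gives e^312.
More precisely, ln[(1 + 52/n)^(6n)] = 6n · ln(1 + 52/n) = 6n · (52/n + O(1/n^2)) = 312 + O(1/n) → 312.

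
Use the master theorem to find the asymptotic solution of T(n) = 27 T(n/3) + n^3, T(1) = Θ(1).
T(n) = Θ(n^3 log n)

log_3 27 = 3, and f(n) = n^3 = Θ(n^(log_3 27)). This is Case 2 of the master theorem: T(n) = Θ(f(n) · log n) = Θ(n^3 log n).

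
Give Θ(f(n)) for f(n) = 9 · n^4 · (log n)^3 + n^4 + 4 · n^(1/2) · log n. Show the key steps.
f(n) ∈ Θ(n^4 · (log n)^3)

Compare the terms by growth order. For large n, n^a · (log n)^b dominates n^a' · (log n)^b' iff a > a', or (a = a' and b > b'). Ranking the 3 terms shows the dominant one is 9 · n^4 · (log n)^3. Hence f(n) ∈ Θ(n^4 · (log n)^3).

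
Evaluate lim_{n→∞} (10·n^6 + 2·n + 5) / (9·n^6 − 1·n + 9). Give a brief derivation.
lim = 10/9

For large n the leading n^6 terms dominate both numerator and denominator. Dividing top and bottom by n^6, every other term tends to 0, leaving 10/9.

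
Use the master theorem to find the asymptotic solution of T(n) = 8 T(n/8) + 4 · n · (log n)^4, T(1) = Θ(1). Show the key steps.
T(n) = Θ(n · (log n)^5)

Here log_8 8 = 1 and f(n) = 4 · n · (log n)^4 = Θ(n^(log_8 8) · (log n)^4). This is the extended Case 2 of the master theorem (f matches the critical exponent up to log factors), giving T(n) = Θ(n^(log_8 8) · (log n)^(4+1)) = Θ(n · (log n)^5).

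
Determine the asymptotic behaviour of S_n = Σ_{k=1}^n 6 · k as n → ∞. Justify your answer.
S_n ~ 3 · n^2

By integral comparison (Euler-Maclaurin), Σ_{k=1}^n 6 · k = 6 · ∫_0^n x^1 dx + O(n) = 6 · n^2/2 = 3 · n^2 + O(n). (Equivalently, Faulhaber's formula gives the same leading term.)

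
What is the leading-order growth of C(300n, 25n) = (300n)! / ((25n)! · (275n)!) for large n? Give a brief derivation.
C(300n, 25n) ~ (8916100448256/285311670611)^(25n) · sqrt(6/(11π·25n))

Write N = 25n. Apply Stirling to each factorial:
  (12N)! ~ sqrt(2π·12N) · (12N/e)^(12N),
  N! ~ sqrt(2π N) · (N/e)^N,
  (11N)! ~ sqrt(2π·11N) · (11N/e)^(11N).
The exponential factors combine to (12N)^(12N) / (N^N · (11N)^(11N)) = 12^(12N)/11^(11N) = (12^12/11^11)^N = (8916100448256/285311670611)^N.
The square-root prefactors combine to sqrt(2π·12N) / (sqrt(2π N)·sqrt(2π·11N)) = sqrt(12 / (2π·11·N)) = sqrt(6/(11π·25n)).
Substituting N = 25n: C(300n, 25n) ~ (8916100448256/285311670611)^(25n) · sqrt(6/(11π·25n)).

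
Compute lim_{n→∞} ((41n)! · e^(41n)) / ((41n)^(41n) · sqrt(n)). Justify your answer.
lim = sqrt(2π·41)

Stirling: (41n)! ~ sqrt(2π·41n) · (41n/e)^(41n). Hence
  (41n)! · e^(41n) / (41n)^(41n) ~ sqrt(2π·41n).
Dividing by sqrt(n): sqrt(2π·41n) / sqrt(n) = sqrt(2π·41) · n^((1−1)/2), so the limit is sqrt(2π·41).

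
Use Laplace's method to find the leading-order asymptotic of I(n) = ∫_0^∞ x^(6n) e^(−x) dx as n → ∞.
I(n) ~ sqrt(2π·6n) · (6n/e)^(6n)

Write the integrand as exp(6n ln x − x) and set f(x) = 6n ln x − x. Then f'(x) = 6n/x − 1 = 0 at x* = 6n, and f''(x*) = −6n/x*^2 = −1/(6n). Laplace's method (interior maximum) gives
  I(n) ~ e^(f(x*)) · sqrt(2π / |f''(x*)|)
        = exp(6n ln(6n) − 6n) · sqrt(2π · 6n)
        = (6n)^(6n) e^(−6n) · sqrt(2π·6n)
        = sqrt(2π·6n) · (6n/e)^(6n).
This matches Γ(6n+1) with Stirling applied to Γ.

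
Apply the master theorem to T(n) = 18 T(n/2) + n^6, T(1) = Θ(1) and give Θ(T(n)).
T(n) = Θ(n^6)

log_2 18 ≈ 4.170. f(n) = n^6 dominates n^(log_2 18) since 6 > 4.170, and the regularity condition a·f(n/b) = 18·(n/2)^6 = (18/64)·n^6 ≤ c·f(n) holds with c = 18/64 ≈ 0.281 < 1. So this is Case 3: T(n) = Θ(f(n)) = Θ(n^6).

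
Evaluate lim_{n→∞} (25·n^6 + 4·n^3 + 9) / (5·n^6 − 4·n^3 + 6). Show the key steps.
lim = 25/5 = 5

For large n the leading n^6 terms dominate both numerator and denominator. Dividing top and bottom by n^6, every other term tends to 0, leaving 25/5 = 5.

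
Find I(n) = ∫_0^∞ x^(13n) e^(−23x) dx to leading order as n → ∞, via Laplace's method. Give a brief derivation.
I(n) ~ (sqrt(2π·13n) / 23) · (13n/(23e))^(13n)

Write the integrand as exp(13n ln x − 23x) and set f(x) = 13n ln x − 23x. Then f'(x) = 13n/x − 23 = 0 at x* = 13n/23, and f''(x*) = −13n/x*^2 = −23^2/(13n). Laplace's method (interior maximum) gives
  I(n) ~ e^(f(x*)) · sqrt(2π / |f''(x*)|)
        = exp(13n ln(13n/23) − 13n) · sqrt(2π · 13n / 23^2)
        = (13n/23)^(13n) e^(−13n) · sqrt(2π·13n) / 23
        = (sqrt(2π·13n) / 23) · (13n/(23e))^(13n).
This matches Γ(13n+1)/23^(13n+1) with Stirling applied to Γ.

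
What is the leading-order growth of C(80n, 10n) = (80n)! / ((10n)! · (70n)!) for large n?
C(80n, 10n) ~ (16777216/823543)^(10n) · sqrt(4/(7π·10n))

Write N = 10n. Apply Stirling to each factorial:
  (8N)! ~ sqrt(2π·8N) · (8N/e)^(8N),
  N! ~ sqrt(2π N) · (N/e)^N,
  (7N)! ~ sqrt(2π·7N) · (7N/e)^(7N).
The exponential factors combine to (8N)^(8N) / (N^N · (7N)^(7N)) = 8^(8N)/7^(7N) = (8^8/7^7)^N = (16777216/823543)^N.
The square-root prefactors combine to sqrt(2π·8N) / (sqrt(2π N)·sqrt(2π·7N)) = sqrt(8 / (2π·7·N)) = sqrt(4/(7π·10n)).
Substituting N = 10n: C(80n, 10n) ~ (16777216/823543)^(10n) · sqrt(4/(7π·10n)).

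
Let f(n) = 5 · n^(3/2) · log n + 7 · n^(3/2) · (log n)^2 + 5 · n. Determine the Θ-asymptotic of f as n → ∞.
f(n) ∈ Θ(n^(3/2) · (log n)^2)

Compare the terms by growth order. For large n, n^a · (log n)^b dominates n^a' · (log n)^b' iff a > a', or (a = a' and b > b'). Ranking the 3 terms shows the dominant one is 7 · n^(3/2) · (log n)^2. Hence f(n) ∈ Θ(n^(3/2) · (log n)^2).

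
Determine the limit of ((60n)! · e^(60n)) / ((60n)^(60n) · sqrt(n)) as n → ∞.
lim = sqrt(2π·60)

Stirling: (60n)! ~ sqrt(2π·60n) · (60n/e)^(60n). Hence
  (60n)! · e^(60n) / (60n)^(60n) ~ sqrt(2π·60n).
Dividing by sqrt(n): sqrt(2π·60n) / sqrt(n) = sqrt(2π·60) · n^((1−1)/2), so the limit is sqrt(2π·60).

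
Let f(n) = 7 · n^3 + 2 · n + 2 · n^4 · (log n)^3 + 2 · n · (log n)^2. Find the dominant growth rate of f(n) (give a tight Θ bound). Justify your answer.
f(n) ∈ Θ(n^4 · (log n)^3)

Compare the terms by growth order. For large n, n^a · (log n)^b dominates n^a' · (log n)^b' iff a > a', or (a = a' and b > b'). Ranking the 4 terms shows the dominant one is 2 · n^4 · (log n)^3. Hence f(n) ∈ Θ(n^4 · (log n)^3).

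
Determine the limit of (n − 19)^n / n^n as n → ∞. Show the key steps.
lim = e^(−19)

Rewrite as (1 − 19/n)^(n). By the standard limit (1 + x/n)^n → e^x, we have (1 − 19/n)^n → e^(−19), and raising to the 1st power gives e^(−19).
More precisely, ln[(1 − 19/n)^(n)] = n · ln(1 − 19/n) = n · (-19/n + O(1/n^2)) = -19 + O(1/n) → -19.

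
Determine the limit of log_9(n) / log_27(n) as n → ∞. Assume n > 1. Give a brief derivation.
lim = ln(27) / ln(9) = log_9(27)

Change of base: log_9(n) = ln n / ln 9 and log_27(n) = ln n / ln 27. The ratio is (ln n / ln 9) · (ln 27 / ln n) = ln 27 / ln 9, a constant independent of n. So the limit is ln 27 / ln 9 = log_9(27).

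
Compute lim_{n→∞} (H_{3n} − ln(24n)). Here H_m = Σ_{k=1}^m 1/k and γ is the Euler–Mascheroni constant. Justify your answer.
lim = −ln 8 + γ

By Euler-Maclaurin, H_m = ln m + γ + O(1/m). So
  H_{3n} − ln(24n) = ln(3n) + γ − ln(24n) + O(1/n)
                       = ln(3/24) + γ + O(1/n).
Hence the limit is ln(3/24) + γ (= −ln 8).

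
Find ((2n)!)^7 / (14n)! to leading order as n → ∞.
((2n)!)^7/(14n)! ~ ((2π·2n)^(6/2) / sqrt(7)) · 7^(−7·2n)  →  0

Write N = 2n. Stirling: N! ~ sqrt(2π N)(N/e)^N and (7N)! ~ sqrt(2π·7N)·(7N/e)^(7N).
  (N!)^7/(7N)! ~ (2π N)^(7/2) (N/e)^(7N) / [sqrt(2π·7N) (7N/e)^(7N)]
     = (2π N)^(7/2) / sqrt(2π·7N) · (N/(7N))^(7N)
     = (2π N)^((7−1)/2) / sqrt(7) · 7^(−7N).
Since 7^7 > 1, the factor 7^(−7N) decays exponentially, so the ratio → 0. Substituting N = 2n gives the stated form.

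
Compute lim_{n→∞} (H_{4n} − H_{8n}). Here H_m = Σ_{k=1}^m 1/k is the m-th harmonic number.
lim = ln(4/8) = −ln 2

Euler-Maclaurin gives H_m = ln m + γ + 1/(2m) + O(1/m^2). The γ and O(1/m) terms cancel in the difference:
  H_{4n} − H_{8n} = ln(4n) − ln(8n) + O(1/n) = ln(4/8) + O(1/n).
Hence the limit is ln(4/8) = −ln 2.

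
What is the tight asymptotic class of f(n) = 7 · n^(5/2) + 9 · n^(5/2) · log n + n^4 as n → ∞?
f(n) ∈ Θ(n^4)

Compare the terms by growth order. For large n, n^a · (log n)^b dominates n^a' · (log n)^b' iff a > a', or (a = a' and b > b'). Ranking the 3 terms shows the dominant one is n^4. Hence f(n) ∈ Θ(n^4).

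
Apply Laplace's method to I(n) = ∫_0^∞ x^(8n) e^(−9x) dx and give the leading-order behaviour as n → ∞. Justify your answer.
I(n) ~ (sqrt(2π·8n) / 9) · (8n/(9e))^(8n)

Write the integrand as exp(8n ln x − 9x) and set f(x) = 8n ln x − 9x. Then f'(x) = 8n/x − 9 = 0 at x* = 8n/9, and f''(x*) = −8n/x*^2 = −9^2/(8n). Laplace's method (interior maximum) gives
  I(n) ~ e^(f(x*)) · sqrt(2π / |f''(x*)|)
        = exp(8n ln(8n/9) − 8n) · sqrt(2π · 8n / 9^2)
        = (8n/9)^(8n) e^(−8n) · sqrt(2π·8n) / 9
        = (sqrt(2π·8n) / 9) · (8n/(9e))^(8n).
This matches Γ(8n+1)/9^(8n+1) with Stirling applied to Γ.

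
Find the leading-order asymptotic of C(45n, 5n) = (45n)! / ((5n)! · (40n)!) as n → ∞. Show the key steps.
C(45n, 5n) ~ (387420489/16777216)^(5n) · sqrt(9/(16π·5n))

Write N = 5n. Apply Stirling to each factorial:
  (9N)! ~ sqrt(2π·9N) · (9N/e)^(9N),
  N! ~ sqrt(2π N) · (N/e)^N,
  (8N)! ~ sqrt(2π·8N) · (8N/e)^(8N).
The exponential factors combine to (9N)^(9N) / (N^N · (8N)^(8N)) = 9^(9N)/8^(8N) = (9^9/8^8)^N = (387420489/16777216)^N.
The square-root prefactors combine to sqrt(2π·9N) / (sqrt(2π N)·sqrt(2π·8N)) = sqrt(9 / (2π·8·N)) = sqrt(9/(16π·5n)).
Substituting N = 5n: C(45n, 5n) ~ (387420489/16777216)^(5n) · sqrt(9/(16π·5n)).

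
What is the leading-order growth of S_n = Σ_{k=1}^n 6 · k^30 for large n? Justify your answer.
S_n ~ 6 · n^31 / 31

By integral comparison (Euler-Maclaurin), Σ_{k=1}^n 6 · k^30 = 6 · ∫_0^n x^30 dx + O(n^30) = 6 · n^31/31 + O(n^30). (Equivalently, Faulhaber's formula gives the same leading term.)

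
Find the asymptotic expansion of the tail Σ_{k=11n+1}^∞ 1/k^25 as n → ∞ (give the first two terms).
Σ_{k>11n} 1/k^25 = 1/(24 · (11n)^24) − 1/(2 · (11n)^25) + O(1/(11n)^26)

Compare to the integral: ∫_{11n}^∞ x^(−25) dx = [−x^(−24)/24]_{11n}^∞ = 1/((25−1)·(11n)^24). The Euler-Maclaurin correction adds −f(11n)/2 = −1/(2·(11n)^25). Euler-Maclaurin then gives
  Σ_{k>11n} 1/k^25 = ∫_{11n}^∞ dx/x^25 − 1/(2·(11n)^25) + O(1/(11n)^26).
(Equivalently this is ζ(25) − Σ_{k≤11n} 1/k^25.)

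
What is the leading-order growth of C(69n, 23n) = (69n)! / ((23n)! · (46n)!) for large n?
C(69n, 23n) ~ (27/4)^(23n) · sqrt(3/(4π·23n))

Write N = 23n. Apply Stirling to each factorial:
  (3N)! ~ sqrt(2π·3N) · (3N/e)^(3N),
  N! ~ sqrt(2π N) · (N/e)^N,
  (2N)! ~ sqrt(2π·2N) · (2N/e)^(2N).
The exponential factors combine to (3N)^(3N) / (N^N · (2N)^(2N)) = 3^(3N)/2^(2N) = (3^3/2^2)^N = (27/4)^N.
The square-root prefactors combine to sqrt(2π·3N) / (sqrt(2π N)·sqrt(2π·2N)) = sqrt(3 / (2π·2·N)) = sqrt(3/(4π·23n)).
Substituting N = 23n: C(69n, 23n) ~ (27/4)^(23n) · sqrt(3/(4π·23n)).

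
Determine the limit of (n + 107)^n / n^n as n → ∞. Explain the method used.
lim = e^107

Rewrite as (1 + 107/n)^(n). By the standard limit (1 + x/n)^n → e^x, we have (1 + 107/n)^n → e^107, and raising to the 1st power gives e^107.
More precisely, ln[(1 + 107/n)^(n)] = n · ln(1 + 107/n) = n · (107/n + O(1/n^2)) = 107 + O(1/n) → 107.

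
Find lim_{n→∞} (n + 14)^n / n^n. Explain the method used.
lim = e^14

Rewrite as (1 + 14/n)^(n). By the standard limit (1 + x/n)^n → e^x, we have (1 + 14/n)^n → e^14, and raising to the 1st power gives e^14.
More precisely, ln[(1 + 14/n)^(n)] = n · ln(1 + 14/n) = n · (14/n + O(1/n^2)) = 14 + O(1/n) → 14.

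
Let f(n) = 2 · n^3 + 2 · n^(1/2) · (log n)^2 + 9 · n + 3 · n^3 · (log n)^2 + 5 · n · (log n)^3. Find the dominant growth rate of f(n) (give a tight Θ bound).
f(n) ∈ Θ(n^3 · (log n)^2)

Compare the terms by growth order. For large n, n^a · (log n)^b dominates n^a' · (log n)^b' iff a > a', or (a = a' and b > b'). Ranking the 5 terms shows the dominant one is 3 · n^3 · (log n)^2. Hence f(n) ∈ Θ(n^3 · (log n)^2).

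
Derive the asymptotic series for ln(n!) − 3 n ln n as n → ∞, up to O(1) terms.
ln(n!) − 3 n ln n = −2 n ln n − n + (1/2) ln(2π n) + O(1/n)

Stirling: ln((n)!) = n ln(n) − n + (1/2) ln(2π·n) + O(1/n).
Here n ln(n) = n ln n.
Subtract 3n ln n: leading term is (1 − 3) n ln n = −2 n ln n. The next term is −n. Then the (1/2) ln(2π·n) correction.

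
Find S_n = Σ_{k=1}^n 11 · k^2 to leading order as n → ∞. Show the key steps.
S_n ~ 11 · n^3 / 3

By integral comparison (Euler-Maclaurin), Σ_{k=1}^n 11 · k^2 = 11 · ∫_0^n x^2 dx + O(n^2) = 11 · n^3/3 + O(n^2). (Equivalently, Faulhaber's formula gives the same leading term.)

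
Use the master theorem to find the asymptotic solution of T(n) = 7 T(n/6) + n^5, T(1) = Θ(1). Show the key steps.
T(n) = Θ(n^5)

log_6 7 ≈ 1.086. f(n) = n^5 dominates n^(log_6 7) since 5 > 1.086, and the regularity condition a·f(n/b) = 7·(n/6)^5 = (7/7776)·n^5 ≤ c·f(n) holds with c = 7/7776 ≈ 0.0009 < 1. So this is Case 3: T(n) = Θ(f(n)) = Θ(n^5).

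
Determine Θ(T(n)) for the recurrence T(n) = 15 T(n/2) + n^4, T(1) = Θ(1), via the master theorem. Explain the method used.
T(n) = Θ(n^4)

log_2 15 ≈ 3.907. f(n) = n^4 dominates n^(log_2 15) since 4 > 3.907, and the regularity condition a·f(n/b) = 15·(n/2)^4 = (15/16)·n^4 ≤ c·f(n) holds with c = 15/16 ≈ 0.938 < 1. So this is Case 3: T(n) = Θ(f(n)) = Θ(n^4).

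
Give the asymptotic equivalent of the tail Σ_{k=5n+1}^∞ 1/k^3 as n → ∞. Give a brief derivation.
Σ_{k>5n} 1/k^3 ~ 1/(2 · (5n)^2)

Compare to the integral: ∫_{5n}^∞ x^(−3) dx = [−x^(−2)/2]_{5n}^∞ = 1/((3−1)·(5n)^2). Euler-Maclaurin then gives
  Σ_{k>5n} 1/k^3 = ∫_{5n}^∞ dx/x^3 − 1/(2·(5n)^3) + O(1/(5n)^4).
(Equivalently this is ζ(3) − Σ_{k≤5n} 1/k^3.)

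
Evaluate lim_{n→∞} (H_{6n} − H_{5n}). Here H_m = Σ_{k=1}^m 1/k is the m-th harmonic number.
lim = ln(6/5)

Euler-Maclaurin gives H_m = ln m + γ + 1/(2m) + O(1/m^2). The γ and O(1/m) terms cancel in the difference:
  H_{6n} − H_{5n} = ln(6n) − ln(5n) + O(1/n) = ln(6/5) + O(1/n).
Hence the limit is ln(6/5).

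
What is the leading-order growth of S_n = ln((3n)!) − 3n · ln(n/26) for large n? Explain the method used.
S_n ~ 3n · (ln 78 − 1) + O(ln n)

Stirling: ln((3n)!) = 3n ln(3n) − 3n + O(ln n).
  S_n = 3n ln(3n) − 3n − 3n ln(n/26) + O(ln n)
      = 3n ln(3n) − 3n ln n + 3n ln 26 − 3n + O(ln n)
      = 3n ln 3 + 3n ln 26 − 3n + O(ln n)
      = 3n (ln 78 − 1) + O(ln n).
Numerically ln(78) − 1 ≈ 3.3567.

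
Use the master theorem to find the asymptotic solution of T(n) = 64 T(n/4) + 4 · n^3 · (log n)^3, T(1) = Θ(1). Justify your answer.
T(n) = Θ(n^3 · (log n)^4)

Here log_4 64 = 3 and f(n) = 4 · n^3 · (log n)^3 = Θ(n^(log_4 64) · (log n)^3). This is the extended Case 2 of the master theorem (f matches the critical exponent up to log factors), giving T(n) = Θ(n^(log_4 64) · (log n)^(3+1)) = Θ(n^3 · (log n)^4).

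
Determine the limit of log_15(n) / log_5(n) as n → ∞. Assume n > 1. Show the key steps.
lim = ln(5) / ln(15) = log_15(5)

Change of base: log_15(n) = ln n / ln 15 and log_5(n) = ln n / ln 5. The ratio is (ln n / ln 15) · (ln 5 / ln n) = ln 5 / ln 15, a constant independent of n. So the limit is ln 5 / ln 15 = log_15(5).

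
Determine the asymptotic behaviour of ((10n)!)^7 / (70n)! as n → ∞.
((10n)!)^7/(70n)! ~ ((2π·10n)^(6/2) / sqrt(7)) · 7^(−7·10n)  →  0

Write N = 10n. Stirling: N! ~ sqrt(2π N)(N/e)^N and (7N)! ~ sqrt(2π·7N)·(7N/e)^(7N).
  (N!)^7/(7N)! ~ (2π N)^(7/2) (N/e)^(7N) / [sqrt(2π·7N) (7N/e)^(7N)]
     = (2π N)^(7/2) / sqrt(2π·7N) · (N/(7N))^(7N)
     = (2π N)^((7−1)/2) / sqrt(7) · 7^(−7N).
Since 7^7 > 1, the factor 7^(−7N) decays exponentially, so the ratio → 0. Substituting N = 10n gives the stated form.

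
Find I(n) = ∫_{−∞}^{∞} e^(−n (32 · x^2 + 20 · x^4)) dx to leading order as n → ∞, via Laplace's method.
I(n) ~ sqrt(π/(32n))

φ(x) = 32 · x^2 + 20 · x^4 has its unique global minimum at x* = 0 (since φ'(x) = 64x + 80x^3 = 0 only at x = 0 for real x with both coefficients positive, and φ → ∞ as |x| → ∞). At x* = 0, φ(0) = 0 and φ''(0) = 64. Laplace's method then gives
  I(n) ~ sqrt(2π / (n · φ''(0))) · e^(−n φ(0)) = sqrt(2π / (64n)) = sqrt(π/(32n)).
The 20 · x^4 term contributes only at subleading order (an O(1/n) relative correction).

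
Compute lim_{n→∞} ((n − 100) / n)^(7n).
lim = e^(−700)

Rewrite as (1 − 100/n)^(7n). By the standard limit (1 + x/n)^n → e^x, we have (1 − 100/n)^n → e^(−100), and raising to the 7th power gives e^(−700).
More precisely, ln[(1 − 100/n)^(7n)] = 7n · ln(1 − 100/n) = 7n · (-100/n + O(1/n^2)) = -700 + O(1/n) → -700.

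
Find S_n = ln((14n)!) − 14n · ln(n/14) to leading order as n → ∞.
S_n ~ 14n · (ln 196 − 1) + O(ln n)

Stirling: ln((14n)!) = 14n ln(14n) − 14n + O(ln n).
  S_n = 14n ln(14n) − 14n − 14n ln(n/14) + O(ln n)
      = 14n ln(14n) − 14n ln n + 14n ln 14 − 14n + O(ln n)
      = 14n ln 14 + 14n ln 14 − 14n + O(ln n)
      = 14n (ln 196 − 1) + O(ln n).
Numerically ln(196) − 1 ≈ 4.2781.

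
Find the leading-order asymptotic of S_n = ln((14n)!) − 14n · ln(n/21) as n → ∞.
S_n ~ 14n · (ln 294 − 1) + O(ln n)

Stirling: ln((14n)!) = 14n ln(14n) − 14n + O(ln n).
  S_n = 14n ln(14n) − 14n − 14n ln(n/21) + O(ln n)
      = 14n ln(14n) − 14n ln n + 14n ln 21 − 14n + O(ln n)
      = 14n ln 14 + 14n ln 21 − 14n + O(ln n)
      = 14n (ln 294 − 1) + O(ln n).
Numerically ln(294) − 1 ≈ 4.6836.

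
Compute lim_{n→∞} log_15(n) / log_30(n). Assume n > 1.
lim = ln(30) / ln(15) = log_15(30)

Change of base: log_15(n) = ln n / ln 15 and log_30(n) = ln n / ln 30. The ratio is (ln n / ln 15) · (ln 30 / ln n) = ln 30 / ln 15, a constant independent of n. So the limit is ln 30 / ln 15 = log_15(30).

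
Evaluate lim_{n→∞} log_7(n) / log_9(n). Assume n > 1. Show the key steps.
lim = ln(9) / ln(7) = log_7(9)

Change of base: log_7(n) = ln n / ln 7 and log_9(n) = ln n / ln 9. The ratio is (ln n / ln 7) · (ln 9 / ln n) = ln 9 / ln 7, a constant independent of n. So the limit is ln 9 / ln 7 = log_7(9).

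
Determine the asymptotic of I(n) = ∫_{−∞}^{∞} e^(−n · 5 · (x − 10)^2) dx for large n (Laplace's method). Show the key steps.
I(n) = sqrt(π/(5n))

Here φ(x) = 5 · (x − 10)^2 has its unique minimum at x* = 10 with φ(x*) = 0 and φ''(x*) = 10. Laplace's method gives
  I(n) ~ e^(−n φ(x*)) · sqrt(2π / (n · φ''(x*))) = sqrt(2π / (10n)) = sqrt(π/(5n)).
This is exact: substituting u = (x − 10)·sqrt(5n) gives I(n) = (1/sqrt(5n)) ∫_{−∞}^{∞} e^(−u^2) du = sqrt(π/(5n)).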